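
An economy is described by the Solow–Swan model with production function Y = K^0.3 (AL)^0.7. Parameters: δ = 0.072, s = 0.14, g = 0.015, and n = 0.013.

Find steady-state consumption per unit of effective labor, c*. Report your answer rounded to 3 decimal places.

c* = 0.993

Steady state requires s·f(k) = (n + g + δ)·k, i.e. s·k^α = (n + g + δ)·k.
Rearranging, k^(1−α) = s / (n + g + δ).
k^0.7 = 0.14 / (0.013 + 0.015 + 0.072) = 0.14 / 0.100 = 1.4000
k* = 1.4000^(1/0.7) ≈ 1.6172
y* = (k*)^α = 1.6172^0.3 ≈ 1.1551
c* = (1 − s)·y* = (1 − 0.14) × 1.1551 ≈ 0.9934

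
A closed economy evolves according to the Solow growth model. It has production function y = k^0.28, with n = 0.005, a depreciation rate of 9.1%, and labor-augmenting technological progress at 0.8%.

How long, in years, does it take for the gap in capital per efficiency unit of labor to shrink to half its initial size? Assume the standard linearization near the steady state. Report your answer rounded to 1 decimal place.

half-life ≈ 9.3 years

Near the steady state the convergence rate is λ = (1 − α)(n + g + δ).
λ = (1 − 0.28) × 0.104 = 0.72 × 0.104 = 0.07488
Half-life = ln 2 / λ = 0.6931 / 0.07488 ≈ 9.26 years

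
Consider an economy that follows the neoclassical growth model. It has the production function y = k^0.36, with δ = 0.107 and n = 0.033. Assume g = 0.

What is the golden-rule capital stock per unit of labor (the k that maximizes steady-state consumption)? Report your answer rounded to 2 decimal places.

k_gold ≈ 4.37

The golden rule sets f'(k) = n + δ, i.e. α·k^(α−1) = n + δ.
So k^(1−α) = α / (n + δ) = 0.36 / 0.140 = 2.5714.
k_gold = 2.5714^(1/0.64) ≈ 4.3741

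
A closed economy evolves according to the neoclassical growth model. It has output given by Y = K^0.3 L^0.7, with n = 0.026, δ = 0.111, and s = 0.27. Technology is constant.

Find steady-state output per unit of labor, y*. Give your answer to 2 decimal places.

Steady state requires s·f(k) = (n + δ)·k, i.e. s·k^α = (n + δ)·k.
Dividing both sides by k: k^(1−α) = s / (n + δ).
k^0.7 = 0.27 / (0.026 + 0.111) = 0.27 / 0.137 = 1.9708
k* = 1.9708^(1/0.7) ≈ 2.6358
y* = (k*)^α = 2.6358^0.3 ≈ 1.3374

y* = 1.34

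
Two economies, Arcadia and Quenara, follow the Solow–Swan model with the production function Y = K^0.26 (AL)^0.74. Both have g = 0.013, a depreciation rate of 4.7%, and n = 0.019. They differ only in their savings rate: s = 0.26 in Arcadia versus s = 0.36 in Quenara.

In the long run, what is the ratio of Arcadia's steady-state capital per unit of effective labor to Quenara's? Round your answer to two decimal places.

k*_A / k*_Q ≈ 0.64

Steady-state k* = [s/(n + g + δ)]^(1/(1−α)), so the ratio is [ (s_A/(n + g + δ)_A) / (s_Q/(n + g + δ)_Q) ]^1.3514.
s_A/(n + g + δ)_A = 0.26/0.079 = 3.2911; s_Q/(n + g + δ)_Q = 0.36/0.079 = 4.5570.
Ratio = (3.2911/4.5570)^1.3514 = 0.7222^1.3514 ≈ 0.6442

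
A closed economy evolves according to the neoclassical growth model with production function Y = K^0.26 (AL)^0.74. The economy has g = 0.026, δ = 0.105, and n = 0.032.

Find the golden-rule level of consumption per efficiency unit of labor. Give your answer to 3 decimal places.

c_gold ≈ 0.872

At the golden rule, f'(k) = n + g + δ, so α·k^(α−1) = n + g + δ and k_gold = (α/(n + g + δ))^(1/(1−α)).
k_gold = (0.26/0.163)^(1/0.74) = 1.5951^1.3514 ≈ 1.8795
c_gold = f(k_gold) − (n + g + δ)·k_gold = 1.1783 − 0.163×1.8795 ≈ 0.8719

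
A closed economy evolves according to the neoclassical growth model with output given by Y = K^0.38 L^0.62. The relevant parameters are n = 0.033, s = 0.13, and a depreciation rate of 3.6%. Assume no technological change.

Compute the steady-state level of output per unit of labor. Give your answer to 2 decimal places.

y* ≈ 1.47

In steady state, investment equals break-even investment: s·k^α = (n + δ)·k.
Dividing both sides by k: k^(1−α) = s / (n + δ).
k^0.62 = 0.13 / (0.033 + 0.036) = 0.13 / 0.069 = 1.8841
k* = 1.8841^(1/0.62) ≈ 2.7779
y* = (k*)^α = 2.7779^0.38 ≈ 1.4744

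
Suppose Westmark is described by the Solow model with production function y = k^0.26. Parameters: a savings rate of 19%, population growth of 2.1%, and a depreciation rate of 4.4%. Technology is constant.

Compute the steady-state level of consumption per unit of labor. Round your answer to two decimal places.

In steady state, investment equals break-even investment: s·k^α = (n + δ)·k.
Dividing both sides by k: k^(1−α) = s / (n + δ).
k^0.74 = 0.19 / (0.021 + 0.044) = 0.19 / 0.065 = 2.9231
k* = 2.9231^(1/0.74) ≈ 4.2611
y* = (k*)^α = 4.2611^0.26 ≈ 1.4577
c* = (1 − s)·y* = (1 − 0.19) × 1.4577 ≈ 1.1807

c* ≈ 1.18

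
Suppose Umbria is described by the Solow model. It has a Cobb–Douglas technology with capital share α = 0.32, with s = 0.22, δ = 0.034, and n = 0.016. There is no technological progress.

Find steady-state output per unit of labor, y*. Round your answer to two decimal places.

y* = 2.01

In steady state, investment equals break-even investment: s·k^α = (n + δ)·k.
Rearranging, k^(1−α) = s / (n + δ).
k^0.68 = 0.22 / (0.016 + 0.034) = 0.22 / 0.050 = 4.4000
k* = 4.4000^(1/0.68) ≈ 8.8360
y* = (k*)^α = 8.8360^0.32 ≈ 2.0082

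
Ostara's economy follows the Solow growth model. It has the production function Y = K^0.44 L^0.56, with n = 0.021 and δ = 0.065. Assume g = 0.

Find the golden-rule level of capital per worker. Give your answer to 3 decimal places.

k_gold ≈ 18.450

The golden rule sets f'(k) = n + δ, i.e. α·k^(α−1) = n + δ.
So k^(1−α) = α / (n + δ) = 0.44 / 0.086 = 5.1163.
k_gold = 5.1163^(1/0.56) ≈ 18.4499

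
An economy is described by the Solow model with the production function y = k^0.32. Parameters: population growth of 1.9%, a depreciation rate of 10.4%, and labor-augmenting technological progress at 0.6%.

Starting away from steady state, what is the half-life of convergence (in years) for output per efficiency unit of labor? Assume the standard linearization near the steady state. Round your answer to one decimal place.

t_½ ≈ 7.9 years

Near the steady state the convergence rate is λ = (1 − α)(n + g + δ).
λ = (1 − 0.32) × 0.129 = 0.68 × 0.129 = 0.08772
Half-life = ln 2 / λ = 0.6931 / 0.08772 ≈ 7.90 years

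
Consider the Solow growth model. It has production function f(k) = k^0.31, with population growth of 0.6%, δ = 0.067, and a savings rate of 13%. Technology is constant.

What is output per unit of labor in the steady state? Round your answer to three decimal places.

At the steady state, Δk = 0, so s·k^α = (n + δ)·k.
Dividing both sides by k: k^(1−α) = s / (n + δ).
k^0.69 = 0.13 / (0.006 + 0.067) = 0.13 / 0.073 = 1.7808
k* = 1.7808^(1/0.69) ≈ 2.3079
y* = (k*)^α = 2.3079^0.31 ≈ 1.2960

y* = 1.296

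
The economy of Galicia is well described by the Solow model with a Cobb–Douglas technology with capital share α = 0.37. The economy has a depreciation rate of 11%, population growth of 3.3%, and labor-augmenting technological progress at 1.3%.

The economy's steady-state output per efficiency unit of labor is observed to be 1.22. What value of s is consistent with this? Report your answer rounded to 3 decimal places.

In steady state, investment equals break-even investment: s·k^α = (n + g + δ)·k.
Since y* = [s/(n + g + δ)]^(α/(1−α)), we have s/(n + g + δ) = (y*)^((1−α)/α) = 1.22^1.7027 = 1.4030.
Therefore s = 1.4030 × (n + g + δ) = 1.4030 × 0.156 = 0.2189.

s ≈ 0.219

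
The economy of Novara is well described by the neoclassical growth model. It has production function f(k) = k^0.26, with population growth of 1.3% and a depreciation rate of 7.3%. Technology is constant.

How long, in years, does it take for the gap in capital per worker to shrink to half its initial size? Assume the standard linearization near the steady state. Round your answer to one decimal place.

Near the steady state the convergence rate is λ = (1 − α)(n + δ).
λ = (1 − 0.26) × 0.086 = 0.74 × 0.086 = 0.06364
Half-life = ln 2 / λ = 0.6931 / 0.06364 ≈ 10.89 years

half-life ≈ 10.9 years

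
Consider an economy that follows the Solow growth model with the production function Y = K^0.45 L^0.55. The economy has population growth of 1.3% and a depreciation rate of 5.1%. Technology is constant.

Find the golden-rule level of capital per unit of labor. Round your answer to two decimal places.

The golden rule sets f'(k) = n + δ, i.e. α·k^(α−1) = n + δ.
So k^(1−α) = α / (n + δ) = 0.45 / 0.064 = 7.0313.
k_gold = 7.0313^(1/0.55) ≈ 34.6789

k_gold ≈ 34.68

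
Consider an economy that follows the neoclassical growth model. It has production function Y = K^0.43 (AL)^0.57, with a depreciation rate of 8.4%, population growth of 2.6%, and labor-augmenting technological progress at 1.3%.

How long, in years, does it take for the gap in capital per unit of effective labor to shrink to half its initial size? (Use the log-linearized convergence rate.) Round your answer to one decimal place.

t_½ ≈ 9.9 years

Near the steady state the convergence rate is λ = (1 − α)(n + g + δ).
λ = (1 − 0.43) × 0.123 = 0.57 × 0.123 = 0.07011
Half-life = ln 2 / λ = 0.6931 / 0.07011 ≈ 9.89 years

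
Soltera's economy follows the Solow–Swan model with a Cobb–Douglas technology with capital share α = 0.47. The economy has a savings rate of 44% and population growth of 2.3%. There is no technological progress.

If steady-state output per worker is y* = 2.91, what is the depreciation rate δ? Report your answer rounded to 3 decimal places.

δ ≈ 0.109

In steady state, investment equals break-even investment: s·k^α = (n + δ)·k.
Since y* = [s/(n + δ)]^(α/(1−α)), we have s/(n + δ) = (y*)^((1−α)/α) = 2.91^1.1277 = 3.3353.
Therefore n + δ = s / 3.3353 = 0.44 / 3.3353 = 0.1319, so δ = 0.1319 − 0.023 = 0.1089.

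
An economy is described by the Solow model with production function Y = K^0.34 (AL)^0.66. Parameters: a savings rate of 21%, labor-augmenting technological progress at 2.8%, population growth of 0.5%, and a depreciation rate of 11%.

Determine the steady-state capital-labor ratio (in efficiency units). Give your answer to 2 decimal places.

k* ≈ 1.79

At the steady state, Δk = 0, so s·k^α = (n + g + δ)·k.
Rearranging, k^(1−α) = s / (n + g + δ).
k^0.66 = 0.21 / (0.005 + 0.028 + 0.110) = 0.21 / 0.143 = 1.4685
k* = 1.4685^(1/0.66) ≈ 1.7899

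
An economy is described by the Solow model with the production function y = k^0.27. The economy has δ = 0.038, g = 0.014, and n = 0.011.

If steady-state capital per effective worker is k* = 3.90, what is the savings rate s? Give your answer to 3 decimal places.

s ≈ 0.170

At the steady state, Δk = 0, so s·k^α = (n + g + δ)·k.
So s / (n + g + δ) = (k*)^(1−α) = 3.90^0.73 = 2.7007.
Therefore s = 2.7007 × (n + g + δ) = 2.7007 × 0.063 = 0.1701.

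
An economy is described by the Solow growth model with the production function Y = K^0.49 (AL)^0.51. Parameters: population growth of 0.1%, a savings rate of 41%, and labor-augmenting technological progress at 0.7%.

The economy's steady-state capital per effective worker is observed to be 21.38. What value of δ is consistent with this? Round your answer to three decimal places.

δ ≈ 0.078

Steady state requires s·f(k) = (n + g + δ)·k, i.e. s·k^α = (n + g + δ)·k.
So s / (n + g + δ) = (k*)^(1−α) = 21.38^0.51 = 4.7676.
Therefore n + g + δ = s / 4.7676 = 0.41 / 4.7676 = 0.0860, so δ = 0.0860 − 0.008 = 0.0780.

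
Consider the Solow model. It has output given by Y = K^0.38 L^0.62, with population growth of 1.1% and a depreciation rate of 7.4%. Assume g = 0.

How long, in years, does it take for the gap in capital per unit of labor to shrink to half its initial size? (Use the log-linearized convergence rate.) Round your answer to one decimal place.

Near the steady state the convergence rate is λ = (1 − α)(n + δ).
λ = (1 − 0.38) × 0.085 = 0.62 × 0.085 = 0.0527
Half-life = ln 2 / λ = 0.6931 / 0.0527 ≈ 13.15 years

t_½ ≈ 13.2 years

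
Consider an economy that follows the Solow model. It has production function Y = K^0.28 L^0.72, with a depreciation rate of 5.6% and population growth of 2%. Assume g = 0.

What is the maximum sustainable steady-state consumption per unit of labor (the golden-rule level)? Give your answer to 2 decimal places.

c_gold ≈ 1.20

At the golden rule, f'(k) = n + δ, so α·k^(α−1) = n + δ and k_gold = (α/(n + δ))^(1/(1−α)).
k_gold = (0.28/0.076)^(1/0.72) = 3.6842^1.3889 ≈ 6.1178
c_gold = f(k_gold) − (n + δ)·k_gold = 1.6605 − 0.076×6.1178 ≈ 1.1955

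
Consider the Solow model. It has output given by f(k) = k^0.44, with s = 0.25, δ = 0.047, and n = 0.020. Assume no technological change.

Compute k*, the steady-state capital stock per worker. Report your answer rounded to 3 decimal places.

Steady state requires s·f(k) = (n + δ)·k, i.e. s·k^α = (n + δ)·k.
Rearranging, k^(1−α) = s / (n + δ).
k^0.56 = 0.25 / (0.020 + 0.047) = 0.25 / 0.067 = 3.7313
k* = 3.7313^(1/0.56) ≈ 10.4997

k* = 10.500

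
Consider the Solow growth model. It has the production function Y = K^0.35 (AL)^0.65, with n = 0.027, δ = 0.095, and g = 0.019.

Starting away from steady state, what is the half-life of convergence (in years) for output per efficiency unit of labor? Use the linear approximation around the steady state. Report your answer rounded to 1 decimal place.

half-life ≈ 7.6 years

Near the steady state the convergence rate is λ = (1 − α)(n + g + δ).
λ = (1 − 0.35) × 0.141 = 0.65 × 0.141 = 0.09165
Half-life = ln 2 / λ = 0.6931 / 0.09165 ≈ 7.56 years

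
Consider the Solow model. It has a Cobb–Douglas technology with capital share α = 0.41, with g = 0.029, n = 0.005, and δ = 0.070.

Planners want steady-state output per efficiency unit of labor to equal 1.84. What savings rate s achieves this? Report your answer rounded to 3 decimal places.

s ≈ 0.250

At the steady state, Δk = 0, so s·k^α = (n + g + δ)·k.
Since y* = [s/(n + g + δ)]^(α/(1−α)), we have s/(n + g + δ) = (y*)^((1−α)/α) = 1.84^1.439 = 2.4048.
Therefore s = 2.4048 × (n + g + δ) = 2.4048 × 0.104 = 0.2501.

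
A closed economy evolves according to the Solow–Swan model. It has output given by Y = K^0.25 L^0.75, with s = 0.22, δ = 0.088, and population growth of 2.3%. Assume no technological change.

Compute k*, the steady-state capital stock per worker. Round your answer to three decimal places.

k* ≈ 2.490

At the steady state, Δk = 0, so s·k^α = (n + δ)·k.
Rearranging, k^(1−α) = s / (n + δ).
k^0.75 = 0.22 / (0.023 + 0.088) = 0.22 / 0.111 = 1.9820
k* = 1.9820^(1/0.75) ≈ 2.4896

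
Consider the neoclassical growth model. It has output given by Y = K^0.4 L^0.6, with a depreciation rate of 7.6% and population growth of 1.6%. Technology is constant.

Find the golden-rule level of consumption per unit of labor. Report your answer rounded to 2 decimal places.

c_gold ≈ 1.60

At the golden rule, f'(k) = n + δ, so α·k^(α−1) = n + δ and k_gold = (α/(n + δ))^(1/(1−α)).
k_gold = (0.4/0.092)^(1/0.6) = 4.3478^1.6667 ≈ 11.5825
c_gold = f(k_gold) − (n + δ)·k_gold = 2.6639 − 0.092×11.5825 ≈ 1.5983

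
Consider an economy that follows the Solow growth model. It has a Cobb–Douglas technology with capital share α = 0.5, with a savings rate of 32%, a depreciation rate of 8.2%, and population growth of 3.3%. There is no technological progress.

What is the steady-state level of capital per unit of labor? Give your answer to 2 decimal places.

k* = 7.74

Steady state requires s·f(k) = (n + δ)·k, i.e. s·k^α = (n + δ)·k.
Rearranging, k^(1−α) = s / (n + δ).
k^0.5 = 0.32 / (0.033 + 0.082) = 0.32 / 0.115 = 2.7826
k* = 2.7826^(1/0.5) ≈ 7.7429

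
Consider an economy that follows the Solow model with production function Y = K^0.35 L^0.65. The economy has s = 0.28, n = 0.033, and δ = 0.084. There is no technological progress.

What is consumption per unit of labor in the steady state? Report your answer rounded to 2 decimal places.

c* = 1.15

At the steady state, Δk = 0, so s·k^α = (n + δ)·k.
Dividing both sides by k: k^(1−α) = s / (n + δ).
k^0.65 = 0.28 / (0.033 + 0.084) = 0.28 / 0.117 = 2.3932
k* = 2.3932^(1/0.65) ≈ 3.8286
y* = (k*)^α = 3.8286^0.35 ≈ 1.5998
c* = (1 − s)·y* = (1 − 0.28) × 1.5998 ≈ 1.1519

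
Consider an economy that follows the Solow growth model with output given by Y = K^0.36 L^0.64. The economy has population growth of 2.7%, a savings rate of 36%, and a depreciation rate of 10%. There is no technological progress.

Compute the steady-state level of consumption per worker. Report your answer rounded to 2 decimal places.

c* = 1.15

At the steady state, Δk = 0, so s·k^α = (n + δ)·k.
Dividing both sides by k: k^(1−α) = s / (n + δ).
k^0.64 = 0.36 / (0.027 + 0.100) = 0.36 / 0.127 = 2.8346
k* = 2.8346^(1/0.64) ≈ 5.0935
y* = (k*)^α = 5.0935^0.36 ≈ 1.7969
c* = (1 − s)·y* = (1 − 0.36) × 1.7969 ≈ 1.1500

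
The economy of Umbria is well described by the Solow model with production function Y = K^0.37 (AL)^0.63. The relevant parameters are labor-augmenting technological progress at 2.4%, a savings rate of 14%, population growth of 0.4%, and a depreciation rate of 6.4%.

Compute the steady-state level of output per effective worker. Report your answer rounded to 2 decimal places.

y* = 1.28

At the steady state, Δk = 0, so s·k^α = (n + g + δ)·k.
Dividing both sides by k: k^(1−α) = s / (n + g + δ).
k^0.63 = 0.14 / (0.004 + 0.024 + 0.064) = 0.14 / 0.092 = 1.5217
k* = 1.5217^(1/0.63) ≈ 1.9472
y* = (k*)^α = 1.9472^0.37 ≈ 1.2796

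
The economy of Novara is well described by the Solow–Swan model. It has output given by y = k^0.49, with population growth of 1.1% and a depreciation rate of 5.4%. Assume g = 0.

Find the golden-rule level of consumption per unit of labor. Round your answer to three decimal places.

c_gold ≈ 3.552

At the golden rule, f'(k) = n + δ, so α·k^(α−1) = n + δ and k_gold = (α/(n + δ))^(1/(1−α)).
k_gold = (0.49/0.065)^(1/0.51) = 7.5385^1.9608 ≈ 52.5025
c_gold = f(k_gold) − (n + δ)·k_gold = 6.9645 − 0.065×52.5025 ≈ 3.5518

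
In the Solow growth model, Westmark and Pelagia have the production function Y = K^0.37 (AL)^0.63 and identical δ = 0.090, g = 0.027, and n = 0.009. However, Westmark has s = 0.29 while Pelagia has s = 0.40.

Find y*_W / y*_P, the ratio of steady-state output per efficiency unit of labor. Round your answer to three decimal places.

y*_W / y*_P ≈ 0.828

Steady-state y* = [s/(n + g + δ)]^(α/(1−α)), so the ratio is [ (s_W/(n + g + δ)_W) / (s_P/(n + g + δ)_P) ]^0.5873.
s_W/(n + g + δ)_W = 0.29/0.126 = 2.3016; s_P/(n + g + δ)_P = 0.40/0.126 = 3.1746.
Ratio = (2.3016/3.1746)^0.5873 = 0.7250^0.5873 ≈ 0.8279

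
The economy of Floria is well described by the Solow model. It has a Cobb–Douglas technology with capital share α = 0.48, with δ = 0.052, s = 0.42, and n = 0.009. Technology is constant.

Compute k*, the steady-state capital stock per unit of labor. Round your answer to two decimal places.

At the steady state, Δk = 0, so s·k^α = (n + δ)·k.
Rearranging, k^(1−α) = s / (n + δ).
k^0.52 = 0.42 / (0.009 + 0.052) = 0.42 / 0.061 = 6.8852
k* = 6.8852^(1/0.52) ≈ 40.8675

k* = 40.87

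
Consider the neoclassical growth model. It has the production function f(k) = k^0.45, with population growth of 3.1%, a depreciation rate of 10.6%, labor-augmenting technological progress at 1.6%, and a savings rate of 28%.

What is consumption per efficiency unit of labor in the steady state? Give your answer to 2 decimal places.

In steady state, investment equals break-even investment: s·k^α = (n + g + δ)·k.
Dividing both sides by k: k^(1−α) = s / (n + g + δ).
k^0.55 = 0.28 / (0.031 + 0.016 + 0.106) = 0.28 / 0.153 = 1.8301
k* = 1.8301^(1/0.55) ≈ 3.0007
y* = (k*)^α = 3.0007^0.45 ≈ 1.6396
c* = (1 − s)·y* = (1 − 0.28) × 1.6396 ≈ 1.1805

c* = 1.18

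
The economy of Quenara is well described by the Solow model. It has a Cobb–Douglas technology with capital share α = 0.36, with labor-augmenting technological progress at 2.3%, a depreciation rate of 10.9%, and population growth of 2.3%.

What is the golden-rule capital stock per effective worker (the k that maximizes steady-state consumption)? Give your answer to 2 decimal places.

The golden rule sets f'(k) = n + g + δ, i.e. α·k^(α−1) = n + g + δ.
So k^(1−α) = α / (n + g + δ) = 0.36 / 0.155 = 2.3226.
k_gold = 2.3226^(1/0.64) ≈ 3.7311

k_gold ≈ 3.73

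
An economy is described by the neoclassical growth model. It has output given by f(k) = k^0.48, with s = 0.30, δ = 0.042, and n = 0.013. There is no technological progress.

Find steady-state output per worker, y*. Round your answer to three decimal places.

y* = 4.787

In steady state, investment equals break-even investment: s·k^α = (n + δ)·k.
Rearranging, k^(1−α) = s / (n + δ).
k^0.52 = 0.30 / (0.013 + 0.042) = 0.30 / 0.055 = 5.4545
k* = 5.4545^(1/0.52) ≈ 26.1118
y* = (k*)^α = 26.1118^0.48 ≈ 4.7872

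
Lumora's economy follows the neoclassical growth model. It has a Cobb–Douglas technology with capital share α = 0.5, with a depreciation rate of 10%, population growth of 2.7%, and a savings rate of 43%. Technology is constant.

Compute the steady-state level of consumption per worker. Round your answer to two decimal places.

c* ≈ 1.93

Steady state requires s·f(k) = (n + δ)·k, i.e. s·k^α = (n + δ)·k.
Rearranging, k^(1−α) = s / (n + δ).
k^0.5 = 0.43 / (0.027 + 0.100) = 0.43 / 0.127 = 3.3858
k* = 3.3858^(1/0.5) ≈ 11.4636
y* = (k*)^α = 11.4636^0.5 ≈ 3.3858
c* = (1 − s)·y* = (1 − 0.43) × 3.3858 ≈ 1.9299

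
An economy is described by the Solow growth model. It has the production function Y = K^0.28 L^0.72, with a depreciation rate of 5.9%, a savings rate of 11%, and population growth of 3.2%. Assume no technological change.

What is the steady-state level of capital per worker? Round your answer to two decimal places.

k* ≈ 1.30

In steady state, investment equals break-even investment: s·k^α = (n + δ)·k.
Rearranging, k^(1−α) = s / (n + δ).
k^0.72 = 0.11 / (0.032 + 0.059) = 0.11 / 0.091 = 1.2088
k* = 1.2088^(1/0.72) ≈ 1.3013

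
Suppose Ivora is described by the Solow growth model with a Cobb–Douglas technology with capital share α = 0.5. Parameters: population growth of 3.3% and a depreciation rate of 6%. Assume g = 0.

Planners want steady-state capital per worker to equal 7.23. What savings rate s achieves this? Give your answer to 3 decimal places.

At the steady state, Δk = 0, so s·k^α = (n + δ)·k.
So s / (n + δ) = (k*)^(1−α) = 7.23^0.5 = 2.6889.
Therefore s = 2.6889 × (n + δ) = 2.6889 × 0.093 = 0.2501.

s ≈ 0.250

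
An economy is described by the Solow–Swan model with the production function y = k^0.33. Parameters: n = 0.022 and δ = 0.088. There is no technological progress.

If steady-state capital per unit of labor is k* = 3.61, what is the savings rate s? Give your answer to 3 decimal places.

s ≈ 0.260

Steady state requires s·f(k) = (n + δ)·k, i.e. s·k^α = (n + δ)·k.
So s / (n + δ) = (k*)^(1−α) = 3.61^0.67 = 2.3634.
Therefore s = 2.3634 × (n + δ) = 2.3634 × 0.110 = 0.2600.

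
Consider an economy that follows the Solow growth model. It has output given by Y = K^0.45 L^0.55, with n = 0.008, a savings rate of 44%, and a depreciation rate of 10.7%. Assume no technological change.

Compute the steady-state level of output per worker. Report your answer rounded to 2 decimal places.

y* ≈ 3.00

At the steady state, Δk = 0, so s·k^α = (n + δ)·k.
Dividing both sides by k: k^(1−α) = s / (n + δ).
k^0.55 = 0.44 / (0.008 + 0.107) = 0.44 / 0.115 = 3.8261
k* = 3.8261^(1/0.55) ≈ 11.4698
y* = (k*)^α = 11.4698^0.45 ≈ 2.9978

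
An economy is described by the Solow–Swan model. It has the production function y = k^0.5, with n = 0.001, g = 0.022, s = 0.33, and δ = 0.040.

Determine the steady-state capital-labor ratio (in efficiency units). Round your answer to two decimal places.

At the steady state, Δk = 0, so s·k^α = (n + g + δ)·k.
Dividing both sides by k: k^(1−α) = s / (n + g + δ).
k^0.5 = 0.33 / (0.001 + 0.022 + 0.040) = 0.33 / 0.063 = 5.2381
k* = 5.2381^(1/0.5) ≈ 27.4377

k* = 27.44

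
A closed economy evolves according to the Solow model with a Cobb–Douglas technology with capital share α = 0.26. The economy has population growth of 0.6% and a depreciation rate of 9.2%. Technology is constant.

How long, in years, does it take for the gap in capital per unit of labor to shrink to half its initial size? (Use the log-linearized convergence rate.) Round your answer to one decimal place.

about 9.6 years

Near the steady state the convergence rate is λ = (1 − α)(n + δ).
λ = (1 − 0.26) × 0.098 = 0.74 × 0.098 = 0.07252
Half-life = ln 2 / λ = 0.6931 / 0.07252 ≈ 9.56 years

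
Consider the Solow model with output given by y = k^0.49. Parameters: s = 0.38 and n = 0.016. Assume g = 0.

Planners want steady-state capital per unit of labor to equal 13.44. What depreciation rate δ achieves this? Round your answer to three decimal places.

Steady state requires s·f(k) = (n + δ)·k, i.e. s·k^α = (n + δ)·k.
So s / (n + δ) = (k*)^(1−α) = 13.44^0.51 = 3.7626.
Therefore n + δ = s / 3.7626 = 0.38 / 3.7626 = 0.1010, so δ = 0.1010 − 0.016 = 0.0850.

δ ≈ 0.085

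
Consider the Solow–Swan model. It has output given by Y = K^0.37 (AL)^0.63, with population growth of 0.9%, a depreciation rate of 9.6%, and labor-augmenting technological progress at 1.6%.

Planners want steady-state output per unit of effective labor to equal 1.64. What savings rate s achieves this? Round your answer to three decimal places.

At the steady state, Δk = 0, so s·k^α = (n + g + δ)·k.
Since y* = [s/(n + g + δ)]^(α/(1−α)), we have s/(n + g + δ) = (y*)^((1−α)/α) = 1.64^1.7027 = 2.3217.
Therefore s = 2.3217 × (n + g + δ) = 2.3217 × 0.121 = 0.2809.

s ≈ 0.281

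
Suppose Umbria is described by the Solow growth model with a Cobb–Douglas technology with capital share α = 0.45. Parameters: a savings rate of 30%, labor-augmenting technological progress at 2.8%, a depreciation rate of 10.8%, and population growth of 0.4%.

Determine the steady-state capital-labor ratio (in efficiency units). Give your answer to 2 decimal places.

k* = 4.00

In steady state, investment equals break-even investment: s·k^α = (n + g + δ)·k.
Dividing both sides by k: k^(1−α) = s / (n + g + δ).
k^0.55 = 0.30 / (0.004 + 0.028 + 0.108) = 0.30 / 0.140 = 2.1429
k* = 2.1429^(1/0.55) ≈ 3.9978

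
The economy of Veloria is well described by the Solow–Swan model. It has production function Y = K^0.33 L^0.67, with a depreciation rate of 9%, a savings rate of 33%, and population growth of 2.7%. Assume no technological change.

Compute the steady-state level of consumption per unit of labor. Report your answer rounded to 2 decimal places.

c* = 1.12

Steady state requires s·f(k) = (n + δ)·k, i.e. s·k^α = (n + δ)·k.
Dividing both sides by k: k^(1−α) = s / (n + δ).
k^0.67 = 0.33 / (0.027 + 0.090) = 0.33 / 0.117 = 2.8205
k* = 2.8205^(1/0.67) ≈ 4.7003
y* = (k*)^α = 4.7003^0.33 ≈ 1.6665
c* = (1 − s)·y* = (1 − 0.33) × 1.6665 ≈ 1.1166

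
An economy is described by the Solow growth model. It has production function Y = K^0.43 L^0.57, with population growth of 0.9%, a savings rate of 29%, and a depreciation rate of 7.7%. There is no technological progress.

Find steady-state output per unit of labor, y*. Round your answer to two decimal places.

At the steady state, Δk = 0, so s·k^α = (n + δ)·k.
Rearranging, k^(1−α) = s / (n + δ).
k^0.57 = 0.29 / (0.009 + 0.077) = 0.29 / 0.086 = 3.3721
k* = 3.3721^(1/0.57) ≈ 8.4361
y* = (k*)^α = 8.4361^0.43 ≈ 2.5017

y* ≈ 2.50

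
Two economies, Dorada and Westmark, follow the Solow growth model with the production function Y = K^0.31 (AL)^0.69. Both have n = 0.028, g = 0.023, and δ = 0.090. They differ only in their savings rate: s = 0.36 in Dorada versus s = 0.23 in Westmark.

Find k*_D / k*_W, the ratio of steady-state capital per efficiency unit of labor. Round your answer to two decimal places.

Steady-state k* = [s/(n + g + δ)]^(1/(1−α)), so the ratio is [ (s_D/(n + g + δ)_D) / (s_W/(n + g + δ)_W) ]^1.4493.
s_D/(n + g + δ)_D = 0.36/0.141 = 2.5532; s_W/(n + g + δ)_W = 0.23/0.141 = 1.6312.
Ratio = (2.5532/1.6312)^1.4493 = 1.5652^1.4493 ≈ 1.9142

k*_D / k*_W ≈ 1.91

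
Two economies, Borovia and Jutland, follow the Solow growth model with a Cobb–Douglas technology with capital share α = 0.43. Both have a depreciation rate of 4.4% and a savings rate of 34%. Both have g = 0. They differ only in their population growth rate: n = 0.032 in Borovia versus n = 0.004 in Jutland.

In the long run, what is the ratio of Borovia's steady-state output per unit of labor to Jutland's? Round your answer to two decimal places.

Steady-state y* = [s/(n + δ)]^(α/(1−α)), so the ratio is [ (s_B/(n + δ)_B) / (s_J/(n + δ)_J) ]^0.7544.
s_B/(n + δ)_B = 0.34/0.076 = 4.4737; s_J/(n + δ)_J = 0.34/0.048 = 7.0833.
Ratio = (4.4737/7.0833)^0.7544 = 0.6316^0.7544 ≈ 0.7071

y*_B / y*_J ≈ 0.71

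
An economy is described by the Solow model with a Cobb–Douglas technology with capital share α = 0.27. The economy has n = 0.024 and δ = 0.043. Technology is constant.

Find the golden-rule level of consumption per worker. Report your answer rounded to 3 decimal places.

c_gold ≈ 1.222

At the golden rule, f'(k) = n + δ, so α·k^(α−1) = n + δ and k_gold = (α/(n + δ))^(1/(1−α)).
k_gold = (0.27/0.067)^(1/0.73) = 4.0299^1.3699 ≈ 6.7483
c_gold = f(k_gold) − (n + δ)·k_gold = 1.6745 − 0.067×6.7483 ≈ 1.2224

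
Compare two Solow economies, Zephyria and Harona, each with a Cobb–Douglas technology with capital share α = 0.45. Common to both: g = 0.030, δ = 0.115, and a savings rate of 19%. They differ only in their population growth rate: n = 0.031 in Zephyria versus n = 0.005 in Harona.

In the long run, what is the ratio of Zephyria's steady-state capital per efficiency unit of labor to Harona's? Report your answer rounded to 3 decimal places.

Steady-state k* = [s/(n + g + δ)]^(1/(1−α)), so the ratio is [ (s_Z/(n + g + δ)_Z) / (s_H/(n + g + δ)_H) ]^1.8182.
s_Z/(n + g + δ)_Z = 0.19/0.176 = 1.0795; s_H/(n + g + δ)_H = 0.19/0.150 = 1.2667.
Ratio = (1.0795/1.2667)^1.8182 = 0.8522^1.8182 ≈ 0.7477

k*_Z / k*_H ≈ 0.748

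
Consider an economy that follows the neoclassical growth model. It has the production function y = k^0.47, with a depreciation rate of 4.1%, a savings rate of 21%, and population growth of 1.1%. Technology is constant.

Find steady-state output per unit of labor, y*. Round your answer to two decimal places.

At the steady state, Δk = 0, so s·k^α = (n + δ)·k.
Dividing both sides by k: k^(1−α) = s / (n + δ).
k^0.53 = 0.21 / (0.011 + 0.041) = 0.21 / 0.052 = 4.0385
k* = 4.0385^(1/0.53) ≈ 13.9255
y* = (k*)^α = 13.9255^0.47 ≈ 3.4482

y* = 3.45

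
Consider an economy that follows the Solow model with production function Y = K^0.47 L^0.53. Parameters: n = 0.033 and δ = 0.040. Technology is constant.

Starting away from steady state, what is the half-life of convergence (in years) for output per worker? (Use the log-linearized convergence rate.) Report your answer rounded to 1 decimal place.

about 17.9 years

Near the steady state the convergence rate is λ = (1 − α)(n + δ).
λ = (1 − 0.47) × 0.073 = 0.53 × 0.073 = 0.03869
Half-life = ln 2 / λ = 0.6931 / 0.03869 ≈ 17.91 years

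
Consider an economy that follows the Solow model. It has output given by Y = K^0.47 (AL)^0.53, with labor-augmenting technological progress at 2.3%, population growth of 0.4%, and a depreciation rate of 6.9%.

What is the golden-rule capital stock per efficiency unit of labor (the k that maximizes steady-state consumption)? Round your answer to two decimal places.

The golden rule sets f'(k) = n + g + δ, i.e. α·k^(α−1) = n + g + δ.
So k^(1−α) = α / (n + g + δ) = 0.47 / 0.096 = 4.8958.
k_gold = 4.8958^(1/0.53) ≈ 20.0242

k_gold ≈ 20.02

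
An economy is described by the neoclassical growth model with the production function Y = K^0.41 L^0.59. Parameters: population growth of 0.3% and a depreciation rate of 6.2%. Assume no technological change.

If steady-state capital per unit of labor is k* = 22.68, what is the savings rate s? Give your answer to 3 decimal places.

In steady state, investment equals break-even investment: s·k^α = (n + δ)·k.
So s / (n + δ) = (k*)^(1−α) = 22.68^0.59 = 6.3071.
Therefore s = 6.3071 × (n + δ) = 6.3071 × 0.065 = 0.4100.

s ≈ 0.410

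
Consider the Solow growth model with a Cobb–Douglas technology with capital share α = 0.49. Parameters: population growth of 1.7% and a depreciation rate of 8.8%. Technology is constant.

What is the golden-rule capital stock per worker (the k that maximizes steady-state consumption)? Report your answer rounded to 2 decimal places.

k_gold ≈ 20.50

The golden rule sets f'(k) = n + δ, i.e. α·k^(α−1) = n + δ.
So k^(1−α) = α / (n + δ) = 0.49 / 0.105 = 4.6667.
k_gold = 4.6667^(1/0.51) ≈ 20.5014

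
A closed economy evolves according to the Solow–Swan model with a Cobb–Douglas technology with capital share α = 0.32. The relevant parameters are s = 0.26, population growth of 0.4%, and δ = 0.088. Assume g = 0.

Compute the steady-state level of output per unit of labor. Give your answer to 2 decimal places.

y* = 1.63

Steady state requires s·f(k) = (n + δ)·k, i.e. s·k^α = (n + δ)·k.
Dividing both sides by k: k^(1−α) = s / (n + δ).
k^0.68 = 0.26 / (0.004 + 0.088) = 0.26 / 0.092 = 2.8261
k* = 2.8261^(1/0.68) ≈ 4.6080
y* = (k*)^α = 4.6080^0.32 ≈ 1.6305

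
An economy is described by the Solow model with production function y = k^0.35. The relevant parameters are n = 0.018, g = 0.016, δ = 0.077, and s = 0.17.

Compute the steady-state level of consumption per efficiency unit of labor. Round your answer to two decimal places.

c* = 1.04

In steady state, investment equals break-even investment: s·k^α = (n + g + δ)·k.
Rearranging, k^(1−α) = s / (n + g + δ).
k^0.65 = 0.17 / (0.018 + 0.016 + 0.077) = 0.17 / 0.111 = 1.5315
k* = 1.5315^(1/0.65) ≈ 1.9266
y* = (k*)^α = 1.9266^0.35 ≈ 1.2580
c* = (1 − s)·y* = (1 − 0.17) × 1.2580 ≈ 1.0441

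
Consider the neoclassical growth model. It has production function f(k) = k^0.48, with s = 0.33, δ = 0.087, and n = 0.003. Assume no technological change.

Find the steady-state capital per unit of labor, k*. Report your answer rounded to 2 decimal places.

k* = 12.17

At the steady state, Δk = 0, so s·k^α = (n + δ)·k.
Dividing both sides by k: k^(1−α) = s / (n + δ).
k^0.52 = 0.33 / (0.003 + 0.087) = 0.33 / 0.090 = 3.6667
k* = 3.6667^(1/0.52) ≈ 12.1659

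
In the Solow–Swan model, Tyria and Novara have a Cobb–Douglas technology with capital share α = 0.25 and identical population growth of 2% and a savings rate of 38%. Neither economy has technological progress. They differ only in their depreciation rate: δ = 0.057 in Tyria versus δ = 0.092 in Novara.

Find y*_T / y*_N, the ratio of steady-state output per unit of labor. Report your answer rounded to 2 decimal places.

y*_T / y*_N ≈ 1.13

Steady-state y* = [s/(n + δ)]^(α/(1−α)), so the ratio is [ (s_T/(n + δ)_T) / (s_N/(n + δ)_N) ]^0.3333.
s_T/(n + δ)_T = 0.38/0.077 = 4.9351; s_N/(n + δ)_N = 0.38/0.112 = 3.3929.
Ratio = (4.9351/3.3929)^0.3333 = 1.4545^0.3333 ≈ 1.1330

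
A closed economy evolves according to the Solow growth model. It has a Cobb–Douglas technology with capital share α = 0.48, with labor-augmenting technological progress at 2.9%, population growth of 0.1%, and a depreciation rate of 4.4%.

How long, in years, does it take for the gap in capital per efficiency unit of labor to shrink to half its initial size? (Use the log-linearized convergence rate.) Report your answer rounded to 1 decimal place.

Near the steady state the convergence rate is λ = (1 − α)(n + g + δ).
λ = (1 − 0.48) × 0.074 = 0.52 × 0.074 = 0.03848
Half-life = ln 2 / λ = 0.6931 / 0.03848 ≈ 18.01 years

half-life ≈ 18.0 years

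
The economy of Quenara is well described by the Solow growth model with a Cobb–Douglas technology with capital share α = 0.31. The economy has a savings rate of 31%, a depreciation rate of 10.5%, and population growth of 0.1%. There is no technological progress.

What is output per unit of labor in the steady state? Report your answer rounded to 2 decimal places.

y* ≈ 1.62

In steady state, investment equals break-even investment: s·k^α = (n + δ)·k.
Rearranging, k^(1−α) = s / (n + δ).
k^0.69 = 0.31 / (0.001 + 0.105) = 0.31 / 0.106 = 2.9245
k* = 2.9245^(1/0.69) ≈ 4.7363
y* = (k*)^α = 4.7363^0.31 ≈ 1.6195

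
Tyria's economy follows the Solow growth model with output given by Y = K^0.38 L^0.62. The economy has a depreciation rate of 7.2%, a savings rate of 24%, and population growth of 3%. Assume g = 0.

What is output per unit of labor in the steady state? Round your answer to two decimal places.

y* = 1.69

In steady state, investment equals break-even investment: s·k^α = (n + δ)·k.
Rearranging, k^(1−α) = s / (n + δ).
k^0.62 = 0.24 / (0.030 + 0.072) = 0.24 / 0.102 = 2.3529
k* = 2.3529^(1/0.62) ≈ 3.9752
y* = (k*)^α = 3.9752^0.38 ≈ 1.6895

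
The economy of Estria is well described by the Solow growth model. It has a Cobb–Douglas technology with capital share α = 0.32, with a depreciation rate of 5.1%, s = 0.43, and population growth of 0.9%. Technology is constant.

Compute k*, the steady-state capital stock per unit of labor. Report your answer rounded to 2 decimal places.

At the steady state, Δk = 0, so s·k^α = (n + δ)·k.
Dividing both sides by k: k^(1−α) = s / (n + δ).
k^0.68 = 0.43 / (0.009 + 0.051) = 0.43 / 0.060 = 7.1667
k* = 7.1667^(1/0.68) ≈ 18.1060

k* ≈ 18.11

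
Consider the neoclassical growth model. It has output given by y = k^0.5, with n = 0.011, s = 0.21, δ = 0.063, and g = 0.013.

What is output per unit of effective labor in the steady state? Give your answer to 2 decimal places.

At the steady state, Δk = 0, so s·k^α = (n + g + δ)·k.
Dividing both sides by k: k^(1−α) = s / (n + g + δ).
k^0.5 = 0.21 / (0.011 + 0.013 + 0.063) = 0.21 / 0.087 = 2.4138
k* = 2.4138^(1/0.5) ≈ 5.8264
y* = (k*)^α = 5.8264^0.5 ≈ 2.4138

y* ≈ 2.41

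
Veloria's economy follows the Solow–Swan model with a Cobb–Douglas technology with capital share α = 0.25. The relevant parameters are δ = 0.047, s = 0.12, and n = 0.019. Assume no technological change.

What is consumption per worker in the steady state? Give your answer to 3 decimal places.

In steady state, investment equals break-even investment: s·k^α = (n + δ)·k.
Rearranging, k^(1−α) = s / (n + δ).
k^0.75 = 0.12 / (0.019 + 0.047) = 0.12 / 0.066 = 1.8182
k* = 1.8182^(1/0.75) ≈ 2.2192
y* = (k*)^α = 2.2192^0.25 ≈ 1.2205
c* = (1 − s)·y* = (1 − 0.12) × 1.2205 ≈ 1.0740

c* = 1.074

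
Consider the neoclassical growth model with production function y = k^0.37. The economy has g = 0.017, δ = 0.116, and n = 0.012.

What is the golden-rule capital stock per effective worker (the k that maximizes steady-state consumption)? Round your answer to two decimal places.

k_gold ≈ 4.42

The golden rule sets f'(k) = n + g + δ, i.e. α·k^(α−1) = n + g + δ.
So k^(1−α) = α / (n + g + δ) = 0.37 / 0.145 = 2.5517.
k_gold = 2.5517^(1/0.63) ≈ 4.4235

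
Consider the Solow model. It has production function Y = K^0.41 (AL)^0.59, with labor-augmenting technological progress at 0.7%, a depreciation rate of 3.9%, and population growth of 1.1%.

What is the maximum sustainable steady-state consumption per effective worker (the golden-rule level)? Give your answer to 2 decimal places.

At the golden rule, f'(k) = n + g + δ, so α·k^(α−1) = n + g + δ and k_gold = (α/(n + g + δ))^(1/(1−α)).
k_gold = (0.41/0.057)^(1/0.59) = 7.1930^1.6949 ≈ 28.3385
c_gold = f(k_gold) − (n + g + δ)·k_gold = 3.9398 − 0.057×28.3385 ≈ 2.3245

c_gold ≈ 2.32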